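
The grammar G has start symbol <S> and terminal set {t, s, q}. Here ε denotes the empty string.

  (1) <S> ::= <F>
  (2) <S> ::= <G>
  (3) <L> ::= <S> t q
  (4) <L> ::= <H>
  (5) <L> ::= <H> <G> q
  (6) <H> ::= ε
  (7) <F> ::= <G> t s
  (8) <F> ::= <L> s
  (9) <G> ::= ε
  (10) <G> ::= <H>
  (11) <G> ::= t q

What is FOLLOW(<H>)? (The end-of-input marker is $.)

FIRST(<H>): from <H>::=ε we get {ε}. So FIRST(<H>) = {ε}.
FIRST(<G>): from <G>::=ε we get {ε}; from <G>::=<H> we get {ε}; from <G>::=t q we get {t}. So FIRST(<G>) = {ε, t}.
FIRST(<S>): from <S>::=<F> we get {q, s, t}; from <S>::=<G> we get {ε, t}. So FIRST(<S>) = {ε, q, s, t}.
FIRST(<L>): from <L>::=<S> t q we get {q, s, t}; from <L>::=<H> we get {ε}; from <L>::=<H> <G> q we get {q, t}. So FIRST(<L>) = {ε, q, s, t}.
FIRST(<F>): from <F>::=<G> t s we get {t}; from <F>::=<L> s we get {q, s, t}. So FIRST(<F>) = {q, s, t}.
FOLLOW(<S>) includes $ since <S> is the start symbol.
FOLLOW(<S>): in <L>::=<S> t q, <S> is followed by t q with FIRST {t}. Thus FOLLOW(<S>) = {$, t}.
FOLLOW(<L>): in <F>::=<L> s, <L> is followed by s with FIRST {s}. Thus FOLLOW(<L>) = {s}.
FOLLOW(<F>): in <S>::=<F>, the suffix after <F> is empty, so FOLLOW(<F>) ⊇ FOLLOW(<S>) = {$, t}. Thus FOLLOW(<F>) = {$, t}.
FOLLOW(<G>): in <S>::=<G>, the suffix after <G> is empty, so FOLLOW(<G>) ⊇ FOLLOW(<S>) = {$, t}; in <L>::=<H> <G> q, <G> is followed by q with FIRST {q}; in <F>::=<G> t s, <G> is followed by t s with FIRST {t}. Thus FOLLOW(<G>) = {$, q, t}.
FOLLOW(<H>): in <L>::=<H>, the suffix after <H> is empty, so FOLLOW(<H>) ⊇ FOLLOW(<L>) = {s}; in <L>::=<H> <G> q, <H> is followed by <G> q with FIRST {q, t}; in <G>::=<H>, the suffix after <H> is empty, so FOLLOW(<H>) ⊇ FOLLOW(<G>) = {$, q, t}. Thus FOLLOW(<H>) = {$, q, s, t}.

{$, q, s, t}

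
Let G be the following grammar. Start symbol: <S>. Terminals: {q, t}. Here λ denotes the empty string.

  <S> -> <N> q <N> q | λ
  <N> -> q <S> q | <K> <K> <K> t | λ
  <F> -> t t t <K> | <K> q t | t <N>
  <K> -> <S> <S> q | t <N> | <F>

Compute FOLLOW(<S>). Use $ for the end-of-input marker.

{$, q, t}

FIRST(<S>) = {λ, q, t}  (via <N> q <N> q)
FIRST(<N>) = {λ, q, t}  (via <K> <K> <K> t)
FIRST(<F>) = {q, t}  (via <K> q t)
FIRST(<K>) = {q, t}  (via <S> <S> q, <F>)
FOLLOW(<S>) includes $ since <S> is the start symbol.
FOLLOW(<S>): in <N>->q <S> q, <S> is followed by q with FIRST {q}; in <K>-><S> <S> q (occurrence 1), <S> is followed by <S> q with FIRST {q, t}; in <K>-><S> <S> q (occurrence 2), <S> is followed by q with FIRST {q}. Thus FOLLOW(<S>) = {$, q, t}.
FOLLOW(<N>): in <S>-><N> q <N> q (occurrence 1), <N> is followed by q <N> q with FIRST {q}; in <S>-><N> q <N> q (occurrence 2), <N> is followed by q with FIRST {q}; in <F>->t <N>, the suffix after <N> is empty, so FOLLOW(<N>) ⊇ FOLLOW(<F>) = {q, t}; in <K>->t <N>, the suffix after <N> is empty, so FOLLOW(<N>) ⊇ FOLLOW(<K>) = {q, t}. Thus FOLLOW(<N>) = {q, t}.
FOLLOW(<F>): in <K>-><F>, the suffix after <F> is empty, so FOLLOW(<F>) ⊇ FOLLOW(<K>) = {q, t}. Thus FOLLOW(<F>) = {q, t}.
FOLLOW(<K>): in <N>-><K> <K> <K> t (occurrence 1), <K> is followed by <K> <K> t with FIRST {q, t}; in <N>-><K> <K> <K> t (occurrence 2), <K> is followed by <K> t with FIRST {q, t}; in <N>-><K> <K> <K> t (occurrence 3), <K> is followed by t with FIRST {t}; in <F>->t t t <K>, the suffix after <K> is empty, so FOLLOW(<K>) ⊇ FOLLOW(<F>) = {q, t}; in <F>-><K> q t, <K> is followed by q t with FIRST {q}. Thus FOLLOW(<K>) = {q, t}.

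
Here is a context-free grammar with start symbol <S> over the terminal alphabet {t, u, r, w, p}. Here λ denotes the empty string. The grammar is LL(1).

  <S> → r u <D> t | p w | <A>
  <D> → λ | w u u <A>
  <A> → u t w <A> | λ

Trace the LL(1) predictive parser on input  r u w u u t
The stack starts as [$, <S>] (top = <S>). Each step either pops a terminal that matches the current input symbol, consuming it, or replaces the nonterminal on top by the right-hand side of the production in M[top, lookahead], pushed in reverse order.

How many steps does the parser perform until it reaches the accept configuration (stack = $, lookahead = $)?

     Stack          Input          Action
  1  $ <S>          r u w u u t $  expand <S> → r u <D> t
  2  $ t <D> u r    r u w u u t $  match r
  3  $ t <D> u      u w u u t $    match u
  4  $ t <D>        w u u t $      expand <D> → w u u <A>
  5  $ t <A> u u w  w u u t $      match w
  6  $ t <A> u u    u u t $        match u
  7  $ t <A> u      u t $          match u
  8  $ t <A>        t $            expand <A> → λ
  9  $ t            t $            match t
Accept reached after 9 steps.

9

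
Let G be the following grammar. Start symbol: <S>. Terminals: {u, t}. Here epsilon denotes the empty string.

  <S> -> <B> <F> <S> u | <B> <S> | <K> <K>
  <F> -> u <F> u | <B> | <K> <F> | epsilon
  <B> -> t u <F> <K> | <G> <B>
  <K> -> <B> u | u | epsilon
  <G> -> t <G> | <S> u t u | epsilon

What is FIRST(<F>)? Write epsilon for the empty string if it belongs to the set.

FIRST(<S>) = {epsilon, t, u}  (via <B> <F> <S> u, <B> <S>, <K> <K>)
FIRST(<G>) = {epsilon, t, u}  (via <S> u t u)
FIRST(<B>) = {t, u}  (via <G> <B>)
FIRST(<K>) = {epsilon, t, u}  (via <B> u)
FIRST(<F>) = {epsilon, t, u}  (via <B>, <K> <F>)

{epsilon, t, u}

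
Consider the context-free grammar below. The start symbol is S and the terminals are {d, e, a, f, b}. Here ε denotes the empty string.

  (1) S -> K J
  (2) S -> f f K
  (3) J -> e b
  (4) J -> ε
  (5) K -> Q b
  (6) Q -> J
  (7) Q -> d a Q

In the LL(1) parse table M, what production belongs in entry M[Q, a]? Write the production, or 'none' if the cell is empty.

FIRST(J) = {ε, e}
FIRST(Q) = {ε, d, e}  (via J)
FIRST(K) = {b, d, e}  (via Q b)
FIRST(S) = {b, d, e, f}  (via K J)
FOLLOW(S) includes $ since S is the start symbol.
FOLLOW(Q): in K->Q b, Q is followed by b with FIRST {b}; in Q->d a Q, the suffix after Q is empty (adds nothing new). Thus FOLLOW(Q) = {b}.
For Q -> J: FIRST(J) = {ε, e}, so it goes in M[Q, t] for t ∈ {e}; since ε ∈ FIRST, also for every t ∈ FOLLOW(Q) = {b}.
For Q -> d a Q: FIRST(d a Q) = {d}, so it goes in M[Q, t] for t ∈ {d}.
None of these place a production in M[Q, a].

none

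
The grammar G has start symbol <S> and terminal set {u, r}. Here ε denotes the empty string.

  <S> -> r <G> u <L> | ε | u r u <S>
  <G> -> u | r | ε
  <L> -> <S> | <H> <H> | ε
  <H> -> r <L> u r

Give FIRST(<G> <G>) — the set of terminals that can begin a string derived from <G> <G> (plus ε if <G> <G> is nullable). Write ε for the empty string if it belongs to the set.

{ε, r, u}

FIRST(<S>) = {ε, r, u}
FIRST(<G>) = {ε, r, u}
FIRST(<H>) = {r}
FIRST(<L>) = {ε, r, u}  (via <S>, <H> <H>)
FIRST(<G> <G>): take FIRST of each symbol in turn, carrying on past any symbol whose FIRST contains ε; result {ε, r, u}.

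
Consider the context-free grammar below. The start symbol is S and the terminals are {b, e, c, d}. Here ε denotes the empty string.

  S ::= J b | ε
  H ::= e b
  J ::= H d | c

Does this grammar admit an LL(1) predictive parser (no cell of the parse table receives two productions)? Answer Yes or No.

FIRST(S) = {ε, c, e}
FIRST(H) = {e}
FIRST(J) = {c, e}
FOLLOW(S) = {$}
FOLLOW(H) = {d}
FOLLOW(J) = {b}
Each cell of M receives at most one production.

Yes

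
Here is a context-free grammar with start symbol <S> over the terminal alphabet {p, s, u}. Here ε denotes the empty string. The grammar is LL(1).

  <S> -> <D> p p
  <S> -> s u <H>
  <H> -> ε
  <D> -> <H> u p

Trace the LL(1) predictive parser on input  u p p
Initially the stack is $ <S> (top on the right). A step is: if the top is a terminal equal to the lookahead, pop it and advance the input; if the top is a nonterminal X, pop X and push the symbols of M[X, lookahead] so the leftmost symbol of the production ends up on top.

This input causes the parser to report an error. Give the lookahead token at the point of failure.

     Stack          Input    Action
  1  $ <S>          u p p $  expand <S> -> <D> p p
  2  $ p p <D>      u p p $  expand <D> -> <H> u p
  3  $ p p p u <H>  u p p $  expand <H> -> ε
  4  $ p p p u      u p p $  match u
  5  $ p p p        p p $    match p
  6  $ p p          p $      match p
  7  $ p            $        error: top is terminal p but lookahead is $

$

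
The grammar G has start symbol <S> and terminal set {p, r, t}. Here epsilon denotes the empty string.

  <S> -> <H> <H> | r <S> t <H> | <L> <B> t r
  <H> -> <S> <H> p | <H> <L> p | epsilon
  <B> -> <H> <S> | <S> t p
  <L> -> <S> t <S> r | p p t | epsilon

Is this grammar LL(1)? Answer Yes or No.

FIRST(<S>) = {epsilon, p, r, t}
FIRST(<H>) = {epsilon, p, r, t}
FIRST(<B>) = {epsilon, p, r, t}
FIRST(<L>) = {epsilon, p, r, t}
FOLLOW(<S>) = {$, p, r, t}
FOLLOW(<H>) = {$, p, r, t}
FOLLOW(<B>) = {t}
FOLLOW(<L>) = {p, r, t}
Cell M[<B>, p] receives both <B> -> <H> <S> and <B> -> <S> t p — the grammar is not LL(1).

No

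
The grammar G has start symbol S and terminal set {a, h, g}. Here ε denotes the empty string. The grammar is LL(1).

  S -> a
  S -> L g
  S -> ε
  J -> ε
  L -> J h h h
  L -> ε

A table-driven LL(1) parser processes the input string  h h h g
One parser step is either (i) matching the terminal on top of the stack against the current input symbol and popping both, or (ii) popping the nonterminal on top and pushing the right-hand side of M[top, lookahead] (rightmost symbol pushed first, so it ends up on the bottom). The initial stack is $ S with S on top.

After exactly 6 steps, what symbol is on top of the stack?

     Stack        Input      Action
  1  $ S          h h h g $  expand S -> L g
  2  $ g L        h h h g $  expand L -> J h h h
  3  $ g h h h J  h h h g $  expand J -> ε
  4  $ g h h h    h h h g $  match h
  5  $ g h h      h h g $    match h
  6  $ g h        h g $      match h
Stack after step 6: $ g (top = g).

g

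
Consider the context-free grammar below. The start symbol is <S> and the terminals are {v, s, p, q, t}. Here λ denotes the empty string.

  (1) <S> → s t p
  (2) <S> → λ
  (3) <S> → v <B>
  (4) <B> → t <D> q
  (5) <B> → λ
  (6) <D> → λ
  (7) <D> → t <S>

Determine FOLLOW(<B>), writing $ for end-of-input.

{$, q}

FIRST(<S>): from <S>→s t p we get {s}; from <S>→λ we get {λ}; from <S>→v <B> we get {v}. So FIRST(<S>) = {λ, s, v}.
FIRST(<B>): from <B>→t <D> q we get {t}; from <B>→λ we get {λ}. So FIRST(<B>) = {λ, t}.
FIRST(<D>): from <D>→λ we get {λ}; from <D>→t <S> we get {t}. So FIRST(<D>) = {λ, t}.
FOLLOW(<S>) includes $ since <S> is the start symbol.
FOLLOW(<D>): in <B>→t <D> q, <D> is followed by q with FIRST {q}. Thus FOLLOW(<D>) = {q}.
FOLLOW(<S>): in <D>→t <S>, the suffix after <S> is empty, so FOLLOW(<S>) ⊇ FOLLOW(<D>) = {q}. Thus FOLLOW(<S>) = {$, q}.
FOLLOW(<B>): in <S>→v <B>, the suffix after <B> is empty, so FOLLOW(<B>) ⊇ FOLLOW(<S>) = {$, q}. Thus FOLLOW(<B>) = {$, q}.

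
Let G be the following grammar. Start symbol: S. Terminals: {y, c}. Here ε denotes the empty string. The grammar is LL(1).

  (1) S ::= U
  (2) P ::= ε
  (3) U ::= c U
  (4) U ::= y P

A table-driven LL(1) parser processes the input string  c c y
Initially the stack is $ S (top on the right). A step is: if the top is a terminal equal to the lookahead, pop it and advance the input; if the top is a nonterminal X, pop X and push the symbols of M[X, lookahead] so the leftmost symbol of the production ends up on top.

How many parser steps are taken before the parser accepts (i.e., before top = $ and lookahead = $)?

8

step 1: stack=$ S  input=c c y $  — expand S ::= U
step 2: stack=$ U  input=c c y $  — expand U ::= c U
step 3: stack=$ U c  input=c c y $  — match c
step 4: stack=$ U  input=c y $  — expand U ::= c U
step 5: stack=$ U c  input=c y $  — match c
step 6: stack=$ U  input=y $  — expand U ::= y P
step 7: stack=$ P y  input=y $  — match y
step 8: stack=$ P  input=$  — expand P ::= ε
Accept reached after 8 steps.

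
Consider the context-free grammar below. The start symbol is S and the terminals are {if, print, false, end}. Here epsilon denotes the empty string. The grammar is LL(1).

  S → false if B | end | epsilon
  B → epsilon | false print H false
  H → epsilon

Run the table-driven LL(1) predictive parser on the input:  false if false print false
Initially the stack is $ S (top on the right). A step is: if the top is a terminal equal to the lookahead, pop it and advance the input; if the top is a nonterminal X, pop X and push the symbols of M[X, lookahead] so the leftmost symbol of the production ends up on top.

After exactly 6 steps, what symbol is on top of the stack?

H

step 1: stack=$ S  input=false if false print false $  — expand S → false if B
step 2: stack=$ B if false  input=false if false print false $  — match false
step 3: stack=$ B if  input=if false print false $  — match if
step 4: stack=$ B  input=false print false $  — expand B → false print H false
step 5: stack=$ false H print false  input=false print false $  — match false
step 6: stack=$ false H print  input=print false $  — match print
Stack after step 6: $ false H (top = H).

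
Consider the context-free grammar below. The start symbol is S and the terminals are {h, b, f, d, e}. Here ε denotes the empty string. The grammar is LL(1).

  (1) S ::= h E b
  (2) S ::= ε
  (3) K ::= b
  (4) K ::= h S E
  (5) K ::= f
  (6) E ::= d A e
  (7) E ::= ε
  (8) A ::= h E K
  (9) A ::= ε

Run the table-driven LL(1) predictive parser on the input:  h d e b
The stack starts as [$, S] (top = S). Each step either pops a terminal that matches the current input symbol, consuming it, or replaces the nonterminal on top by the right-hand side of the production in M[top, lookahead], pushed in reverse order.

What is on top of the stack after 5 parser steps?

e

step 1: stack=$ S  input=h d e b $  — expand S ::= h E b
step 2: stack=$ b E h  input=h d e b $  — match h
step 3: stack=$ b E  input=d e b $  — expand E ::= d A e
step 4: stack=$ b e A d  input=d e b $  — match d
step 5: stack=$ b e A  input=e b $  — expand A ::= ε
Stack after step 5: $ b e (top = e).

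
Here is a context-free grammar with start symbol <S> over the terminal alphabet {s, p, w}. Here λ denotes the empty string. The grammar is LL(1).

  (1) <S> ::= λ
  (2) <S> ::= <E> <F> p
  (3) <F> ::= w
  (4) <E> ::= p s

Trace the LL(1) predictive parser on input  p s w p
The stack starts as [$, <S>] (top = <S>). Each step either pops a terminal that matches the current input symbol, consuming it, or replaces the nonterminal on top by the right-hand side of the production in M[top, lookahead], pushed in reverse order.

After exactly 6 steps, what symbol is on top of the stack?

     Stack        Input      Action
  1  $ <S>        p s w p $  expand <S> ::= <E> <F> p
  2  $ p <F> <E>  p s w p $  expand <E> ::= p s
  3  $ p <F> s p  p s w p $  match p
  4  $ p <F> s    s w p $    match s
  5  $ p <F>      w p $      expand <F> ::= w
  6  $ p w        w p $      match w
Stack after step 6: $ p (top = p).

p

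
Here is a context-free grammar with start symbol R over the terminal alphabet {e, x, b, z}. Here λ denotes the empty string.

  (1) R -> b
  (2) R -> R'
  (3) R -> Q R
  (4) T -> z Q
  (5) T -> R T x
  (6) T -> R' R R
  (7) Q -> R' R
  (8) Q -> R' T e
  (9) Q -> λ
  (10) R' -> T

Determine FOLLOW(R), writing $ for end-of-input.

FIRST(R) = {b, z}  (via R', Q R)
FIRST(T) = {b, z}  (via R T x, R' R R)
FIRST(R') = {b, z}  (via T)
FIRST(Q) = {λ, b, z}  (via R' R, R' T e)
FOLLOW(R) includes $ since R is the start symbol.
FOLLOW(R): in R->Q R, the suffix after R is empty (adds nothing new); in T->R T x, R is followed by T x with FIRST {b, z}; in T->R' R R (occurrence 1), R is followed by R with FIRST {b, z}; in T->R' R R (occurrence 2), the suffix after R is empty, so FOLLOW(R) ⊇ FOLLOW(T) = {$, b, e, x, z}; in Q->R' R, the suffix after R is empty, so FOLLOW(R) ⊇ FOLLOW(Q) = {$, b, e, x, z}. Thus FOLLOW(R) = {$, b, e, x, z}.
FOLLOW(R'): in R->R', the suffix after R' is empty, so FOLLOW(R') ⊇ FOLLOW(R) = {$, b, e, x, z}; in T->R' R R, R' is followed by R R with FIRST {b, z}; in Q->R' R, R' is followed by R with FIRST {b, z}; in Q->R' T e, R' is followed by T e with FIRST {b, z}. Thus FOLLOW(R') = {$, b, e, x, z}.
FOLLOW(T): in T->R T x, T is followed by x with FIRST {x}; in Q->R' T e, T is followed by e with FIRST {e}; in R'->T, the suffix after T is empty, so FOLLOW(T) ⊇ FOLLOW(R') = {$, b, e, x, z}. Thus FOLLOW(T) = {$, b, e, x, z}.
FOLLOW(Q): in R->Q R, Q is followed by R with FIRST {b, z}; in T->z Q, the suffix after Q is empty, so FOLLOW(Q) ⊇ FOLLOW(T) = {$, b, e, x, z}. Thus FOLLOW(Q) = {$, b, e, x, z}.

{$, b, e, x, z}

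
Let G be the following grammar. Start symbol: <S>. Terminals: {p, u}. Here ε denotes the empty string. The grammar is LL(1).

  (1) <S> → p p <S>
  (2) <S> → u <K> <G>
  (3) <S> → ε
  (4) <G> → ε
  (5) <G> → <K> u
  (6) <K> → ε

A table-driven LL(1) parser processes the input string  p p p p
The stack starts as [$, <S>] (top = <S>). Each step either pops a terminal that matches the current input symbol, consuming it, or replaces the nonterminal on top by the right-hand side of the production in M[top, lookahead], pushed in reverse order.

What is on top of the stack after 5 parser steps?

step 1: stack=$ <S>  input=p p p p $  — expand <S> → p p <S>
step 2: stack=$ <S> p p  input=p p p p $  — match p
step 3: stack=$ <S> p  input=p p p $  — match p
step 4: stack=$ <S>  input=p p $  — expand <S> → p p <S>
step 5: stack=$ <S> p p  input=p p $  — match p
Stack after step 5: $ <S> p (top = p).

p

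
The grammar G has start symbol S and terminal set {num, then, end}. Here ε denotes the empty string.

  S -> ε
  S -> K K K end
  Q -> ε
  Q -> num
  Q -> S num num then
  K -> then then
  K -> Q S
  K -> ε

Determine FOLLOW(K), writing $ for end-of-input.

FIRST(S) = {ε, end, num, then}  (via K K K end)
FIRST(Q) = {ε, end, num, then}  (via S num num then)
FIRST(K) = {ε, end, num, then}  (via Q S)
FOLLOW(S) includes $ since S is the start symbol.
FOLLOW(K): in S->K K K end (occurrence 1), K is followed by K K end with FIRST {end, num, then}; in S->K K K end (occurrence 2), K is followed by K end with FIRST {end, num, then}; in S->K K K end (occurrence 3), K is followed by end with FIRST {end}. Thus FOLLOW(K) = {end, num, then}.
FOLLOW(S): in Q->S num num then, S is followed by num num then with FIRST {num}; in K->Q S, the suffix after S is empty, so FOLLOW(S) ⊇ FOLLOW(K) = {end, num, then}. Thus FOLLOW(S) = {$, end, num, then}.
FOLLOW(Q): in K->Q S, Q is followed by S with FIRST {ε, end, num, then}; in K->Q S, the suffix after Q is nullable, so FOLLOW(Q) ⊇ FOLLOW(K) = {end, num, then}. Thus FOLLOW(Q) = {end, num, then}.

{end, num, then}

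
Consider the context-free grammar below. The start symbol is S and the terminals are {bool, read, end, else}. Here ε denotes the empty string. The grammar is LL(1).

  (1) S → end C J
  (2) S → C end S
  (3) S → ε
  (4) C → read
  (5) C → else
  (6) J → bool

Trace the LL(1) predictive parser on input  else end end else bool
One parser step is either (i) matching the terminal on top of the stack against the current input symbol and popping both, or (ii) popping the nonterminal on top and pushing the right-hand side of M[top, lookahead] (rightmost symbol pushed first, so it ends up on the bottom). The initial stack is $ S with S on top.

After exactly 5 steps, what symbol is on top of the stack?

step 1: stack=$ S  input=else end end else bool $  — expand S → C end S
step 2: stack=$ S end C  input=else end end else bool $  — expand C → else
step 3: stack=$ S end else  input=else end end else bool $  — match else
step 4: stack=$ S end  input=end end else bool $  — match end
step 5: stack=$ S  input=end else bool $  — expand S → end C J
Stack after step 5: $ J C end (top = end).

end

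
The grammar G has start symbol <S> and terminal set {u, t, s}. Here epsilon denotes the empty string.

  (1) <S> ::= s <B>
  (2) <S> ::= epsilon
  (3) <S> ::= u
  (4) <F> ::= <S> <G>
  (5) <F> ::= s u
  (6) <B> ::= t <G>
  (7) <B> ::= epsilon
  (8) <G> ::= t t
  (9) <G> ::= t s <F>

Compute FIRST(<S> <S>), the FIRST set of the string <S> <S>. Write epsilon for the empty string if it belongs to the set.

FIRST(<S>): from <S>::=s <B> we get {s}; from <S>::=epsilon we get {epsilon}; from <S>::=u we get {u}. So FIRST(<S>) = {epsilon, s, u}.
FIRST(<B>): from <B>::=t <G> we get {t}; from <B>::=epsilon we get {epsilon}. So FIRST(<B>) = {epsilon, t}.
FIRST(<G>): from <G>::=t t we get {t}; from <G>::=t s <F> we get {t}. So FIRST(<G>) = {t}.
FIRST(<F>): from <F>::=<S> <G> we get {s, t, u}; from <F>::=s u we get {s}. So FIRST(<F>) = {s, t, u}.
FIRST(<S> <S>): take FIRST of each symbol in turn, carrying on past any symbol whose FIRST contains epsilon; result {epsilon, s, u}.

{epsilon, s, u}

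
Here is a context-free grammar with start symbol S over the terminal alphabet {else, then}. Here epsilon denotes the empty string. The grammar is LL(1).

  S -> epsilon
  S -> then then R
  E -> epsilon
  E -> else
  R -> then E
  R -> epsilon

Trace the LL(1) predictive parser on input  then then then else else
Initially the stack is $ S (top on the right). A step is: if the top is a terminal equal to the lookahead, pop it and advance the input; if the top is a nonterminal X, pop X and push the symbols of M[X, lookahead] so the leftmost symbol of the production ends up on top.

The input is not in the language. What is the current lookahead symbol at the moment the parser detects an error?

step 1: stack=$ S  input=then then then else else $  — expand S -> then then R
step 2: stack=$ R then then  input=then then then else else $  — match then
step 3: stack=$ R then  input=then then else else $  — match then
step 4: stack=$ R  input=then else else $  — expand R -> then E
step 5: stack=$ E then  input=then else else $  — match then
step 6: stack=$ E  input=else else $  — expand E -> else
step 7: stack=$ else  input=else else $  — match else
step 8: stack=$  input=else $  — error: stack empty but input remains

else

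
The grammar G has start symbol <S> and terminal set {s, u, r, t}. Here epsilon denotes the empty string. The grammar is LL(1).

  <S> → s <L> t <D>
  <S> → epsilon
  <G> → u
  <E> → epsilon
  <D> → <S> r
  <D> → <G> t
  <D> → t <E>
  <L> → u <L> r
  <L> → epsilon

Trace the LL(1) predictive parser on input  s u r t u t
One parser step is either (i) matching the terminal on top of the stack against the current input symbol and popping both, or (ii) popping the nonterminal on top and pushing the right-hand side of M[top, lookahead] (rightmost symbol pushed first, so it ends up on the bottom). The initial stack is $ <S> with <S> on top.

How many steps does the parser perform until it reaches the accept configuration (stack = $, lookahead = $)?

11

step 1: stack=$ <S>  input=s u r t u t $  — expand <S> → s <L> t <D>
step 2: stack=$ <D> t <L> s  input=s u r t u t $  — match s
step 3: stack=$ <D> t <L>  input=u r t u t $  — expand <L> → u <L> r
step 4: stack=$ <D> t r <L> u  input=u r t u t $  — match u
step 5: stack=$ <D> t r <L>  input=r t u t $  — expand <L> → epsilon
step 6: stack=$ <D> t r  input=r t u t $  — match r
step 7: stack=$ <D> t  input=t u t $  — match t
step 8: stack=$ <D>  input=u t $  — expand <D> → <G> t
step 9: stack=$ t <G>  input=u t $  — expand <G> → u
step 10: stack=$ t u  input=u t $  — match u
step 11: stack=$ t  input=t $  — match t
Accept reached after 11 steps.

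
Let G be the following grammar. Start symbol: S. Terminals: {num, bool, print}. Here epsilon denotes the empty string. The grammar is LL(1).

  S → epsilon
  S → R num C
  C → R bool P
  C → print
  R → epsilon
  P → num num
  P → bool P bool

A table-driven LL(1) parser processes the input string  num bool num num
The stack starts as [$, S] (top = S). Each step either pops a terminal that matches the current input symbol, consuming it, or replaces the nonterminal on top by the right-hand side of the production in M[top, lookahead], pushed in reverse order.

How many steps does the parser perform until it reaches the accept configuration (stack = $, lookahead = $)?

9

step 1: stack=$ S  input=num bool num num $  — expand S → R num C
step 2: stack=$ C num R  input=num bool num num $  — expand R → epsilon
step 3: stack=$ C num  input=num bool num num $  — match num
step 4: stack=$ C  input=bool num num $  — expand C → R bool P
step 5: stack=$ P bool R  input=bool num num $  — expand R → epsilon
step 6: stack=$ P bool  input=bool num num $  — match bool
step 7: stack=$ P  input=num num $  — expand P → num num
step 8: stack=$ num num  input=num num $  — match num
step 9: stack=$ num  input=num $  — match num
Accept reached after 9 steps.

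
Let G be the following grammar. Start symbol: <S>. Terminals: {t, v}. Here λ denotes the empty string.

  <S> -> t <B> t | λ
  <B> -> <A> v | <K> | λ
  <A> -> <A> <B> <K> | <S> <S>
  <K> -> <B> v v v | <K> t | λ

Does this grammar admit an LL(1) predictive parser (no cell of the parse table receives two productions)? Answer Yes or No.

No

FIRST(<S>) = {λ, t}
FIRST(<B>) = {λ, t, v}
FIRST(<A>) = {λ, t, v}
FIRST(<K>) = {λ, t, v}
FOLLOW(<S>) = {$, t, v}
FOLLOW(<B>) = {t, v}
FOLLOW(<A>) = {t, v}
FOLLOW(<K>) = {t, v}
Cell M[<A>, t] receives both <A> -> <A> <B> <K> and <A> -> <S> <S> — the grammar is not LL(1).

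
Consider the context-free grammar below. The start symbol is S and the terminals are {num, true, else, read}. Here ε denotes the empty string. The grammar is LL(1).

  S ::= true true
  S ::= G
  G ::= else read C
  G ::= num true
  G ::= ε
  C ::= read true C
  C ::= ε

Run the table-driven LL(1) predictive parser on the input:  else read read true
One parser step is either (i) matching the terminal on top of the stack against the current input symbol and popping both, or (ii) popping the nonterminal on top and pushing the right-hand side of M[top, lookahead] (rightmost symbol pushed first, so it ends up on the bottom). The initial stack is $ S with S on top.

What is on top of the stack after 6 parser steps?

     Stack          Input                  Action
  1  $ S            else read read true $  expand S ::= G
  2  $ G            else read read true $  expand G ::= else read C
  3  $ C read else  else read read true $  match else
  4  $ C read       read read true $       match read
  5  $ C            read true $            expand C ::= read true C
  6  $ C true read  read true $            match read
Stack after step 6: $ C true (top = true).

true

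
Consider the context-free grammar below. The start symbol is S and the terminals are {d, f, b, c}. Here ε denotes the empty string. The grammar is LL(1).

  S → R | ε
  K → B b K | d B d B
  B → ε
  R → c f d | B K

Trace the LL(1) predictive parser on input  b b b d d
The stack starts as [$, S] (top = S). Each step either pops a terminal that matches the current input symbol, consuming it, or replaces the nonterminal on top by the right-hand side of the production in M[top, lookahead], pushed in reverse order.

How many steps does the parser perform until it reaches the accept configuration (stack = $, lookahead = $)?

17

      Stack      Input        Action
   1  $ S        b b b d d $  expand S → R
   2  $ R        b b b d d $  expand R → B K
   3  $ K B      b b b d d $  expand B → ε
   4  $ K        b b b d d $  expand K → B b K
   5  $ K b B    b b b d d $  expand B → ε
   6  $ K b      b b b d d $  match b
   7  $ K        b b d d $    expand K → B b K
   8  $ K b B    b b d d $    expand B → ε
   9  $ K b      b b d d $    match b
  10  $ K        b d d $      expand K → B b K
  11  $ K b B    b d d $      expand B → ε
  12  $ K b      b d d $      match b
  13  $ K        d d $        expand K → d B d B
  14  $ B d B d  d d $        match d
  15  $ B d B    d $          expand B → ε
  16  $ B d      d $          match d
  17  $ B        $            expand B → ε
Accept reached after 17 steps.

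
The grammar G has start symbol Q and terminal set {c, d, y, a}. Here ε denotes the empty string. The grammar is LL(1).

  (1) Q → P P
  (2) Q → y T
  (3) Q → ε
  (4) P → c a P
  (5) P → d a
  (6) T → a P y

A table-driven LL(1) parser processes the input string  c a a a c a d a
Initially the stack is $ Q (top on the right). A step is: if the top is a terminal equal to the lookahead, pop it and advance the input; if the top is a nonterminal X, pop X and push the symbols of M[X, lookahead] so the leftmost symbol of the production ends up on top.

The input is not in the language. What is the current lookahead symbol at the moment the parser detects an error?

a

     Stack      Input              Action
  1  $ Q        c a a a c a d a $  expand Q → P P
  2  $ P P      c a a a c a d a $  expand P → c a P
  3  $ P P a c  c a a a c a d a $  match c
  4  $ P P a    a a a c a d a $    match a
  5  $ P P      a a c a d a $      error: M[P, a] is empty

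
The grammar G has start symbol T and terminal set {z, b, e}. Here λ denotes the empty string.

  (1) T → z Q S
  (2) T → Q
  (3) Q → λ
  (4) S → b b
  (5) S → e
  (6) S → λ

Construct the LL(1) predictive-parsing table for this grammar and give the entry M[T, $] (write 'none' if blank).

T → Q

FIRST(Q) = {λ}
FIRST(S) = {λ, b, e}
FIRST(T) = {λ, z}  (via Q)
FOLLOW(T) includes $ since T is the start symbol.
FOLLOW(T): T appears on no right-hand side. Thus FOLLOW(T) = {$}.
For T → z Q S: FIRST(z Q S) = {z}, so it goes in M[T, t] for t ∈ {z}.
For T → Q: FIRST(Q) = {λ}, so it goes in M[T, t] for t ∈ {}; since λ ∈ FIRST, also for every t ∈ FOLLOW(T) = {$}.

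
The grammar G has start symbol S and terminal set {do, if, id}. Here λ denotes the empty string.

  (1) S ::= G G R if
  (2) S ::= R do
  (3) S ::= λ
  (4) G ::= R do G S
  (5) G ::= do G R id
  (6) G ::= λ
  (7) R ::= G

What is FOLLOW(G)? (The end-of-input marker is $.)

{do, id, if}

FIRST(S): from S::=G G R if we get {do, if}; from S::=R do we get {do}; from S::=λ we get {λ}. So FIRST(S) = {λ, do, if}.
FIRST(G): from G::=R do G S we get {do}; from G::=do G R id we get {do}; from G::=λ we get {λ}. So FIRST(G) = {λ, do}.
FIRST(R): from R::=G we get {λ, do}. So FIRST(R) = {λ, do}.
FOLLOW(S) includes $ since S is the start symbol.
FOLLOW(R): in S::=G G R if, R is followed by if with FIRST {if}; in S::=R do, R is followed by do with FIRST {do}; in G::=R do G S, R is followed by do G S with FIRST {do}; in G::=do G R id, R is followed by id with FIRST {id}. Thus FOLLOW(R) = {do, id, if}.
FOLLOW(G): in S::=G G R if (occurrence 1), G is followed by G R if with FIRST {do, if}; in S::=G G R if (occurrence 2), G is followed by R if with FIRST {do, if}; in G::=R do G S, G is followed by S with FIRST {λ, do, if}; in G::=R do G S, the suffix after G is nullable (adds nothing new); in G::=do G R id, G is followed by R id with FIRST {do, id}; in R::=G, the suffix after G is empty, so FOLLOW(G) ⊇ FOLLOW(R) = {do, id, if}. Thus FOLLOW(G) = {do, id, if}.
FOLLOW(S): in G::=R do G S, the suffix after S is empty, so FOLLOW(S) ⊇ FOLLOW(G) = {do, id, if}. Thus FOLLOW(S) = {$, do, id, if}.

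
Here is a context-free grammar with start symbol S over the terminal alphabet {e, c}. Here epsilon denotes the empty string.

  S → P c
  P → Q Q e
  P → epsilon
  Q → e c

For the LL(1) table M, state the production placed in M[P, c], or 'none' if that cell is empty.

P → epsilon

FIRST(Q) = {e}
FIRST(P) = {epsilon, e}  (via Q Q e)
FIRST(S) = {c, e}  (via P c)
FOLLOW(S) includes $ since S is the start symbol.
FOLLOW(P): in S→P c, P is followed by c with FIRST {c}. Thus FOLLOW(P) = {c}.
For P → Q Q e: FIRST(Q Q e) = {e}, so it goes in M[P, t] for t ∈ {e}.
For P → epsilon: FIRST(epsilon) = {epsilon}, so it goes in M[P, t] for t ∈ {}; since epsilon ∈ FIRST, also for every t ∈ FOLLOW(P) = {c}.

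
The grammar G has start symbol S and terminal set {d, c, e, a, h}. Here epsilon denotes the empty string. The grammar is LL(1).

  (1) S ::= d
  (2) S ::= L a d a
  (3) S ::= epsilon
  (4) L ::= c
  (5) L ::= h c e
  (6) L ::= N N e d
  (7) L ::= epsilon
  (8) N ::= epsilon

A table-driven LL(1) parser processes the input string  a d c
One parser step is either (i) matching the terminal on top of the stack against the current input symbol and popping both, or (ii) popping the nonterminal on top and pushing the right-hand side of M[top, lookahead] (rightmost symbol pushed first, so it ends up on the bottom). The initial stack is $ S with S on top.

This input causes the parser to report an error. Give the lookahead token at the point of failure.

c

step 1: stack=$ S  input=a d c $  — expand S ::= L a d a
step 2: stack=$ a d a L  input=a d c $  — expand L ::= epsilon
step 3: stack=$ a d a  input=a d c $  — match a
step 4: stack=$ a d  input=d c $  — match d
step 5: stack=$ a  input=c $  — error: top is terminal a but lookahead is c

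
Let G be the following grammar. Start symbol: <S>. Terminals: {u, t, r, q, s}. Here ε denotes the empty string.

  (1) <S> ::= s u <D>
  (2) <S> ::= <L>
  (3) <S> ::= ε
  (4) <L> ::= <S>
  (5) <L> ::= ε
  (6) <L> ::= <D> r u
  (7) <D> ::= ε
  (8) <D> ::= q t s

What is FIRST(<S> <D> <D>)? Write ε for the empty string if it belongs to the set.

FIRST(<D>) = {ε, q}
FIRST(<S>) = {ε, q, r, s}  (via <L>)
FIRST(<L>) = {ε, q, r, s}  (via <S>, <D> r u)
FIRST(<S> <D> <D>): take FIRST of each symbol in turn, carrying on past any symbol whose FIRST contains ε; result {ε, q, r, s}.

{ε, q, r, s}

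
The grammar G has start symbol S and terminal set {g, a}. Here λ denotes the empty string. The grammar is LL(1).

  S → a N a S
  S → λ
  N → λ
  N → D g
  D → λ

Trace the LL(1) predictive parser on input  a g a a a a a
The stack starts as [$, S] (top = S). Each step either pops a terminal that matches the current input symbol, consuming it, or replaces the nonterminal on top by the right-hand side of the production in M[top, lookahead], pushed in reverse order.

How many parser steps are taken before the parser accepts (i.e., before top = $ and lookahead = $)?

15

      Stack      Input            Action
   1  $ S        a g a a a a a $  expand S → a N a S
   2  $ S a N a  a g a a a a a $  match a
   3  $ S a N    g a a a a a $    expand N → D g
   4  $ S a g D  g a a a a a $    expand D → λ
   5  $ S a g    g a a a a a $    match g
   6  $ S a      a a a a a $      match a
   7  $ S        a a a a $        expand S → a N a S
   8  $ S a N a  a a a a $        match a
   9  $ S a N    a a a $          expand N → λ
  10  $ S a      a a a $          match a
  11  $ S        a a $            expand S → a N a S
  12  $ S a N a  a a $            match a
  13  $ S a N    a $              expand N → λ
  14  $ S a      a $              match a
  15  $ S        $                expand S → λ
Accept reached after 15 steps.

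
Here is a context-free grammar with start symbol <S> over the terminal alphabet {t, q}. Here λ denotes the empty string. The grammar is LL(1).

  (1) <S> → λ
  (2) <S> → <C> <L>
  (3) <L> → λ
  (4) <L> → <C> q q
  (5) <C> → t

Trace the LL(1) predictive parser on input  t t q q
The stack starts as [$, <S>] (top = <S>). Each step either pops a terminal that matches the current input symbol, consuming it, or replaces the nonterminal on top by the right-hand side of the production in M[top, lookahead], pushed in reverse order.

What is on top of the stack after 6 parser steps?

     Stack      Input      Action
  1  $ <S>      t t q q $  expand <S> → <C> <L>
  2  $ <L> <C>  t t q q $  expand <C> → t
  3  $ <L> t    t t q q $  match t
  4  $ <L>      t q q $    expand <L> → <C> q q
  5  $ q q <C>  t q q $    expand <C> → t
  6  $ q q t    t q q $    match t
Stack after step 6: $ q q (top = q).

q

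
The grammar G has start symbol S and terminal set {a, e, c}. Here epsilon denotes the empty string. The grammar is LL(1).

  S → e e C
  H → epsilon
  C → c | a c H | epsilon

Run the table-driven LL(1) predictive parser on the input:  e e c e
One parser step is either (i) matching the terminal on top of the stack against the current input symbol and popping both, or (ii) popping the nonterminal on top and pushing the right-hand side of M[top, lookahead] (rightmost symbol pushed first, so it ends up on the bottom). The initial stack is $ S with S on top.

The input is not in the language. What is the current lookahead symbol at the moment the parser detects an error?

e

     Stack    Input      Action
  1  $ S      e e c e $  expand S → e e C
  2  $ C e e  e e c e $  match e
  3  $ C e    e c e $    match e
  4  $ C      c e $      expand C → c
  5  $ c      c e $      match c
  6  $        e $        error: stack empty but input remains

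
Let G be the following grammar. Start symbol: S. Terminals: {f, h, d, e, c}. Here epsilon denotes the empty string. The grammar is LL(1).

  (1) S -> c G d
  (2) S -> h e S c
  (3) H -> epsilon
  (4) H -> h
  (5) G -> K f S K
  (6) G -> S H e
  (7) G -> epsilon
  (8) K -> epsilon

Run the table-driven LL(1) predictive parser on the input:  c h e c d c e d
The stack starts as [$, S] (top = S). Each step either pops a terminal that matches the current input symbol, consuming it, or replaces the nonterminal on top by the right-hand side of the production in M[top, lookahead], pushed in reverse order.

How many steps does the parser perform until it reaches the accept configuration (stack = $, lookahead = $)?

14

      Stack            Input              Action
   1  $ S              c h e c d c e d $  expand S -> c G d
   2  $ d G c          c h e c d c e d $  match c
   3  $ d G            h e c d c e d $    expand G -> S H e
   4  $ d e H S        h e c d c e d $    expand S -> h e S c
   5  $ d e H c S e h  h e c d c e d $    match h
   6  $ d e H c S e    e c d c e d $      match e
   7  $ d e H c S      c d c e d $        expand S -> c G d
   8  $ d e H c d G c  c d c e d $        match c
   9  $ d e H c d G    d c e d $          expand G -> epsilon
  10  $ d e H c d      d c e d $          match d
  11  $ d e H c        c e d $            match c
  12  $ d e H          e d $              expand H -> epsilon
  13  $ d e            e d $              match e
  14  $ d              d $                match d
Accept reached after 14 steps.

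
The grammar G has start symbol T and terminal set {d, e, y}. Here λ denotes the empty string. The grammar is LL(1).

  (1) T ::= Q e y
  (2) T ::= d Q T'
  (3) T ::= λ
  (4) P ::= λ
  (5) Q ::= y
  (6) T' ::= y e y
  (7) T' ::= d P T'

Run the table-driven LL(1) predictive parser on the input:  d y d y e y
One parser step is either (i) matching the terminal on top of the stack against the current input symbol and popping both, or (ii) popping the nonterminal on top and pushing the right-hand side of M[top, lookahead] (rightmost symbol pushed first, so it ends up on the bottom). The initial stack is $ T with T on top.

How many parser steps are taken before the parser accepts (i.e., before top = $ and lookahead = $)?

      Stack     Input          Action
   1  $ T       d y d y e y $  expand T ::= d Q T'
   2  $ T' Q d  d y d y e y $  match d
   3  $ T' Q    y d y e y $    expand Q ::= y
   4  $ T' y    y d y e y $    match y
   5  $ T'      d y e y $      expand T' ::= d P T'
   6  $ T' P d  d y e y $      match d
   7  $ T' P    y e y $        expand P ::= λ
   8  $ T'      y e y $        expand T' ::= y e y
   9  $ y e y   y e y $        match y
  10  $ y e     e y $          match e
  11  $ y       y $            match y
Accept reached after 11 steps.

11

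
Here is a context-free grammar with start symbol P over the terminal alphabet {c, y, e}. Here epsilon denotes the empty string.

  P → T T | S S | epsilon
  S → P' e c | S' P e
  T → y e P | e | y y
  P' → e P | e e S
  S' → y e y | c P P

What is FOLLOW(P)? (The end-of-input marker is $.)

FIRST(T) = {e, y}
FIRST(P') = {e}
FIRST(S') = {c, y}
FIRST(S) = {c, e, y}  (via P' e c, S' P e)
FIRST(P) = {epsilon, c, e, y}  (via T T, S S)
FOLLOW(P) includes $ since P is the start symbol.
FOLLOW(P'): in S→P' e c, P' is followed by e c with FIRST {e}. Thus FOLLOW(P') = {e}.
FOLLOW(S'): in S→S' P e, S' is followed by P e with FIRST {c, e, y}. Thus FOLLOW(S') = {c, e, y}.
FOLLOW(P): in S→S' P e, P is followed by e with FIRST {e}; in T→y e P, the suffix after P is empty, so FOLLOW(P) ⊇ FOLLOW(T) = {$, c, e, y}; in P'→e P, the suffix after P is empty, so FOLLOW(P) ⊇ FOLLOW(P') = {e}; in S'→c P P (occurrence 1), P is followed by P with FIRST {epsilon, c, e, y}; in S'→c P P (occurrence 1), the suffix after P is nullable, so FOLLOW(P) ⊇ FOLLOW(S') = {c, e, y}; in S'→c P P (occurrence 2), the suffix after P is empty, so FOLLOW(P) ⊇ FOLLOW(S') = {c, e, y}. Thus FOLLOW(P) = {$, c, e, y}.
FOLLOW(S): in P→S S (occurrence 1), S is followed by S with FIRST {c, e, y}; in P→S S (occurrence 2), the suffix after S is empty, so FOLLOW(S) ⊇ FOLLOW(P) = {$, c, e, y}; in P'→e e S, the suffix after S is empty, so FOLLOW(S) ⊇ FOLLOW(P') = {e}. Thus FOLLOW(S) = {$, c, e, y}.
FOLLOW(T): in P→T T (occurrence 1), T is followed by T with FIRST {e, y}; in P→T T (occurrence 2), the suffix after T is empty, so FOLLOW(T) ⊇ FOLLOW(P) = {$, c, e, y}. Thus FOLLOW(T) = {$, c, e, y}.

{$, c, e, y}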